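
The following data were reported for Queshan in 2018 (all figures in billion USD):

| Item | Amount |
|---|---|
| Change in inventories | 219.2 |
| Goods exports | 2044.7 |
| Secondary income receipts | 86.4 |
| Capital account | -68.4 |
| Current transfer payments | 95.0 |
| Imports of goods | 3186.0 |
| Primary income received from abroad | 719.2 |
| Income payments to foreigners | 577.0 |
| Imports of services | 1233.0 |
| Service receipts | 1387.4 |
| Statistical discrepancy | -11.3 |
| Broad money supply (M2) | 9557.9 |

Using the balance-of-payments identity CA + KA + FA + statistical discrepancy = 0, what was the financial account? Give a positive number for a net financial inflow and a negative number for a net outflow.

Goods balance = 2044.7 - 3186.0 = -1141.3
Services balance = 1387.4 - 1233.0 = 154.4
Trade balance (goods + services) = -1141.3 + 154.4 = -986.9
Net primary income = 719.2 - 577.0 = 142.2
Net secondary income = 86.4 - 95.0 = -8.6
Current account = -986.9 + 142.2 + (-8.6) = -853.3
Financial account = -(-853.3 + (-68.4) + (-11.3)) = 933.0

933.0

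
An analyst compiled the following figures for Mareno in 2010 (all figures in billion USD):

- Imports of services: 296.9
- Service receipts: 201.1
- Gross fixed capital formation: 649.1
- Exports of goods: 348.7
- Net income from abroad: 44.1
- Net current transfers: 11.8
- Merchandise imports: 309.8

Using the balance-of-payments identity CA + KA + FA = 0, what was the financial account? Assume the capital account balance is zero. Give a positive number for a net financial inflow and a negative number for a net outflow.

1.0

Goods balance = 348.7 - 309.8 = 38.9
Services balance = 201.1 - 296.9 = -95.8
Trade balance (goods + services) = 38.9 + (-95.8) = -56.9
Net primary income = 44.1
Net secondary income = 11.8
Current account = -56.9 + 44.1 + 11.8 = -1.0
Financial account = -(-1.0) = 1.0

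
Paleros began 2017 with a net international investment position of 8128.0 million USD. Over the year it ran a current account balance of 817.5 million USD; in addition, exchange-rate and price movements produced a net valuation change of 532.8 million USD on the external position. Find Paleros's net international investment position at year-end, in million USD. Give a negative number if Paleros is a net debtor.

Change in NIIP = current account + net valuation change = 817.5 + 532.8 = 1350.3
End-of-year NIIP = 8128.0 + 1350.3 = 9478.3

9478.3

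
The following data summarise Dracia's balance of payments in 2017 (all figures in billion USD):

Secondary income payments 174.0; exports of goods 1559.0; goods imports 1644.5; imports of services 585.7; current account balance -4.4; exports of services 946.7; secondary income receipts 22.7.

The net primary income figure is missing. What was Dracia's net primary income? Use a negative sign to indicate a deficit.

Current account = goods balance + services balance + net primary income + net secondary income
Sum of the known components = 124.2
Net primary income = CA - (known components) = -4.4 - 124.2 = -128.6

-128.6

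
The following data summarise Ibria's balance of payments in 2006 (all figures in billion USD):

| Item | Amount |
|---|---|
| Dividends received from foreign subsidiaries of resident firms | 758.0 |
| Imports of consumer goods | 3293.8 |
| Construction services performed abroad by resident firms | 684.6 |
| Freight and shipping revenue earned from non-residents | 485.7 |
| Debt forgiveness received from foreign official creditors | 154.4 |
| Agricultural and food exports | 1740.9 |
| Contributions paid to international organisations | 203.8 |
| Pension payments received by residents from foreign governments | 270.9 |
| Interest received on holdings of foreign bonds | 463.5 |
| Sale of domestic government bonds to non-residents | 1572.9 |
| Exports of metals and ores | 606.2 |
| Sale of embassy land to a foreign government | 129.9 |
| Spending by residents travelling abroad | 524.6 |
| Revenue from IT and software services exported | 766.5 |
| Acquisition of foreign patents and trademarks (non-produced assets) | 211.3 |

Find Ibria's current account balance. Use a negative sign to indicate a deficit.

Goods: 606.2 + 1740.9 - 3293.8 = -946.7
Services: 684.6 - 524.6 + 766.5 + 485.7 = 1412.2
Primary income: 758.0 + 463.5 = 1221.5
Secondary income: -203.8 + 270.9 = 67.1
Current account = (-946.7) + 1412.2 + 1221.5 + 67.1 = 1754.1
(Excluded from the current account — capital account: debt forgiveness received from foreign official creditors 154.4, sale of embassy land to a foreign government 129.9, acquisition of foreign patents and trademarks (non-produced assets) 211.3; financial account: sale of domestic government bonds to non-residents 1572.9.)

1754.1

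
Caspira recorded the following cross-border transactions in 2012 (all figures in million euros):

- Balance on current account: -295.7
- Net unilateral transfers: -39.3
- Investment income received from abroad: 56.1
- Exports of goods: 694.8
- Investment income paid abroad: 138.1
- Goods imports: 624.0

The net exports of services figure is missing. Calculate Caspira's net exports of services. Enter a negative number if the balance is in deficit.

Current account = goods balance + services balance + net primary income + net secondary income
Sum of the known components = -50.5
Net exports of services = CA - (known components) = -295.7 - (-50.5) = -245.2

-245.2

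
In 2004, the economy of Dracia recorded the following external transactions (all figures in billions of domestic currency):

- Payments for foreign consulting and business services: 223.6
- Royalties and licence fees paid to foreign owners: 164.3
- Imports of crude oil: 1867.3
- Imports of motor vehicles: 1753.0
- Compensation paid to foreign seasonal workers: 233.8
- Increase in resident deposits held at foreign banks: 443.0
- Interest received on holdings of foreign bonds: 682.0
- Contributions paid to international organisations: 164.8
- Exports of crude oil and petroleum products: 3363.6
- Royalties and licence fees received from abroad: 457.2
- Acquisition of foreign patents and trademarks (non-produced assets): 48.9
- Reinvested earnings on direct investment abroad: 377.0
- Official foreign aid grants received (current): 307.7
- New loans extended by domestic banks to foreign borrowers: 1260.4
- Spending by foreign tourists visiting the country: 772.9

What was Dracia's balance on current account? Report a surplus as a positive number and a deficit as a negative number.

Goods: -1753.0 + 3363.6 - 1867.3 = -256.7
Services: 772.9 - 223.6 + 457.2 - 164.3 = 842.2
Primary income: -233.8 + 682.0 + 377.0 = 825.2
Secondary income: -164.8 + 307.7 = 142.9
Current account = (-256.7) + 842.2 + 825.2 + 142.9 = 1553.6
(Excluded from the current account — financial account: increase in resident deposits held at foreign banks 443.0, new loans extended by domestic banks to foreign borrowers 1260.4; capital account: acquisition of foreign patents and trademarks (non-produced assets) 48.9.)

1553.6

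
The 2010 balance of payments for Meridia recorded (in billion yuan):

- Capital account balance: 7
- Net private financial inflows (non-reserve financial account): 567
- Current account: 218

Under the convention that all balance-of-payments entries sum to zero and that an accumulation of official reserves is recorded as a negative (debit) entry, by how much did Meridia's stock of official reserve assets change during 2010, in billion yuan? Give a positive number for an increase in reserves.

792

Official reserve transactions balance = -(218 + 7 + 567) = -792
An accumulation of reserves is recorded as a debit (negative entry), so the change in the stock of reserves is the negative of that balance.
Change in official reserves = -(-792) = 792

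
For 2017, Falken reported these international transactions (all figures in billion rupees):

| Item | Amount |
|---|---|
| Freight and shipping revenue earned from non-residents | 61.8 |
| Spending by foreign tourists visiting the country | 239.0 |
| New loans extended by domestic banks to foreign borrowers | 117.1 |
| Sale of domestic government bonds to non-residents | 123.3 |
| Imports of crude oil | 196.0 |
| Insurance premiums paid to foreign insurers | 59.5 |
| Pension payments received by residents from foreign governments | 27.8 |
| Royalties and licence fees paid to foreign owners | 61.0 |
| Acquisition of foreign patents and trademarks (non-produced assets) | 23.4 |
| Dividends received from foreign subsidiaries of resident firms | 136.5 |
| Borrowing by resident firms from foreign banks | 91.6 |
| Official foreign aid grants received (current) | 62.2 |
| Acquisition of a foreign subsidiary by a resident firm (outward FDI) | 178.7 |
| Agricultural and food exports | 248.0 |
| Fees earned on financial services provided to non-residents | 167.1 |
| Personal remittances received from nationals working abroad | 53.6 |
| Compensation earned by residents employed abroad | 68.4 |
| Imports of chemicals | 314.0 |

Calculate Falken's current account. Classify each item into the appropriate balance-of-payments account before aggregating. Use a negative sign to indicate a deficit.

Goods: -314.0 + 248.0 - 196.0 = -262.0
Services: -59.5 + 61.8 + 167.1 + 239.0 - 61.0 = 347.4
Primary income: 68.4 + 136.5 = 204.9
Secondary income: 27.8 + 62.2 + 53.6 = 143.6
Current account = (-262.0) + 347.4 + 204.9 + 143.6 = 433.9
(Excluded from the current account — financial account: new loans extended by domestic banks to foreign borrowers 117.1, sale of domestic government bonds to non-residents 123.3, borrowing by resident firms from foreign banks 91.6, acquisition of a foreign subsidiary by a resident firm (outward FDI) 178.7; capital account: acquisition of foreign patents and trademarks (non-produced assets) 23.4.)

433.9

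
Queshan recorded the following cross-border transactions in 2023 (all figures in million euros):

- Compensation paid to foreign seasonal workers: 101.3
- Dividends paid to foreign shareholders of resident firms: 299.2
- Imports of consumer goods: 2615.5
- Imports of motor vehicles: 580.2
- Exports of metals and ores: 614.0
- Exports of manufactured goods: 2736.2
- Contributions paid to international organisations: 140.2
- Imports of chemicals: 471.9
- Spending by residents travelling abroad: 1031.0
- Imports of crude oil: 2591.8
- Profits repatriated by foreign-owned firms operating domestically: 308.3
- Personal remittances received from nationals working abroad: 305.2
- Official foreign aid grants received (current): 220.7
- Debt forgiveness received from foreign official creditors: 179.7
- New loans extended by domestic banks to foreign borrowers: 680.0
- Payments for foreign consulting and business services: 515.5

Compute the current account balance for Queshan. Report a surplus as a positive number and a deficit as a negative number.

Goods: -2591.8 - 471.9 - 2615.5 - 580.2 + 614.0 + 2736.2 = -2909.2
Services: -1031.0 - 515.5 = -1546.5
Primary income: -299.2 - 101.3 - 308.3 = -708.8
Secondary income: -140.2 + 220.7 + 305.2 = 385.7
Current account = (-2909.2) + (-1546.5) + (-708.8) + 385.7 = -4778.8
(Excluded from the current account — capital account: debt forgiveness received from foreign official creditors 179.7; financial account: new loans extended by domestic banks to foreign borrowers 680.0.)

-4778.8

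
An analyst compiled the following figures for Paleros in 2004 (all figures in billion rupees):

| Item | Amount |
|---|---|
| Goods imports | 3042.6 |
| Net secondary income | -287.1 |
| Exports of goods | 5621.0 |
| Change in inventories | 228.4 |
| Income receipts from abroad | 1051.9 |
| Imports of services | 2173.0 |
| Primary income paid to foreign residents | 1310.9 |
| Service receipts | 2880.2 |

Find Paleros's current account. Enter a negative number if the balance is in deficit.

Goods balance = 5621.0 - 3042.6 = 2578.4
Services balance = 2880.2 - 2173.0 = 707.2
Trade balance (goods + services) = 2578.4 + 707.2 = 3285.6
Net primary income = 1051.9 - 1310.9 = -259.0
Net secondary income = -287.1
Current account = 3285.6 + (-259.0) + (-287.1) = 2739.5

2739.5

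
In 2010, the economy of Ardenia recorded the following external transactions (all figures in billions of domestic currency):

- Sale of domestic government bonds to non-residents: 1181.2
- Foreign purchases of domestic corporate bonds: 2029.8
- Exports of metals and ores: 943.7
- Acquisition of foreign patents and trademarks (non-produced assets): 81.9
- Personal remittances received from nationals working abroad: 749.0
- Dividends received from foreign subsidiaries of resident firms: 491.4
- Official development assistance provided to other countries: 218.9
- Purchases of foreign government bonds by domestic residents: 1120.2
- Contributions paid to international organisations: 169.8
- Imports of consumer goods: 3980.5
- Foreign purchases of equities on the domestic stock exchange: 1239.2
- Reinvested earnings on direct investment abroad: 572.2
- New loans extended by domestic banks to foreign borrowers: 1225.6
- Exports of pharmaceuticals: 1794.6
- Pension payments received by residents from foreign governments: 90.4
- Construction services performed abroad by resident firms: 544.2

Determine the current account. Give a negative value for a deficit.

Goods: -3980.5 + 943.7 + 1794.6 = -1242.2
Services: 544.2
Primary income: 572.2 + 491.4 = 1063.6
Secondary income: -169.8 - 218.9 + 90.4 + 749.0 = 450.7
Current account = (-1242.2) + 544.2 + 1063.6 + 450.7 = 816.3
(Excluded from the current account — financial account: sale of domestic government bonds to non-residents 1181.2, foreign purchases of domestic corporate bonds 2029.8, purchases of foreign government bonds by domestic residents 1120.2, foreign purchases of equities on the domestic stock exchange 1239.2, new loans extended by domestic banks to foreign borrowers 1225.6; capital account: acquisition of foreign patents and trademarks (non-produced assets) 81.9.)

816.3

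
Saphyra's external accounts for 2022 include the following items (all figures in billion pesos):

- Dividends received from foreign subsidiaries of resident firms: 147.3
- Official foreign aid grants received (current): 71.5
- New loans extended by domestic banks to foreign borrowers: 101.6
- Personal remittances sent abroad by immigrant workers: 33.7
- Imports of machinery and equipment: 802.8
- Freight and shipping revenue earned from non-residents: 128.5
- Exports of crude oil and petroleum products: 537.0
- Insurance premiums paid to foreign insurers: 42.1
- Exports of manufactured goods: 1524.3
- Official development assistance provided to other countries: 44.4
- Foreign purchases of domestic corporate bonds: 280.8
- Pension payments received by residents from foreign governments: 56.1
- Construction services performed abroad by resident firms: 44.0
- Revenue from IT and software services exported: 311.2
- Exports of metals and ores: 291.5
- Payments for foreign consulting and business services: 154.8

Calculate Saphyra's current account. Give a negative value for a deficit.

2033.6

Goods: 291.5 + 537.0 - 802.8 + 1524.3 = 1550.0
Services: -42.1 + 128.5 - 154.8 + 311.2 + 44.0 = 286.8
Primary income: 147.3
Secondary income: -44.4 - 33.7 + 71.5 + 56.1 = 49.5
Current account = 1550.0 + 286.8 + 147.3 + 49.5 = 2033.6
(Excluded from the current account — financial account: new loans extended by domestic banks to foreign borrowers 101.6, foreign purchases of domestic corporate bonds 280.8.)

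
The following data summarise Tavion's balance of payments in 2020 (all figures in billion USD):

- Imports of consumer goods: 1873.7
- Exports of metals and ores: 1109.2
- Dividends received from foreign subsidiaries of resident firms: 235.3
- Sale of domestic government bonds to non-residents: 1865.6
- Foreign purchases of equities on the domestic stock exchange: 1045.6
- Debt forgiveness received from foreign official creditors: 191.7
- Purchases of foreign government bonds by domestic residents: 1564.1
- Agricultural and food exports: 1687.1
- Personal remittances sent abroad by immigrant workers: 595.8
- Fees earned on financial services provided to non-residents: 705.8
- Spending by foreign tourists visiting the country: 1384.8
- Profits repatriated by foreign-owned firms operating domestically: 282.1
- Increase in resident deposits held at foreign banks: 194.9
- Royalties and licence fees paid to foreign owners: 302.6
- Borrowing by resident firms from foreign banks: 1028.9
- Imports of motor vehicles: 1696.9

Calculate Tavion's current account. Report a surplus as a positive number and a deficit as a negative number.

371.1

Goods: -1696.9 + 1109.2 - 1873.7 + 1687.1 = -774.3
Services: 1384.8 + 705.8 - 302.6 = 1788.0
Primary income: 235.3 - 282.1 = -46.8
Secondary income: -595.8
Current account = (-774.3) + 1788.0 + (-46.8) + (-595.8) = 371.1
(Excluded from the current account — financial account: sale of domestic government bonds to non-residents 1865.6, foreign purchases of equities on the domestic stock exchange 1045.6, purchases of foreign government bonds by domestic residents 1564.1, increase in resident deposits held at foreign banks 194.9, borrowing by resident firms from foreign banks 1028.9; capital account: debt forgiveness received from foreign official creditors 191.7.)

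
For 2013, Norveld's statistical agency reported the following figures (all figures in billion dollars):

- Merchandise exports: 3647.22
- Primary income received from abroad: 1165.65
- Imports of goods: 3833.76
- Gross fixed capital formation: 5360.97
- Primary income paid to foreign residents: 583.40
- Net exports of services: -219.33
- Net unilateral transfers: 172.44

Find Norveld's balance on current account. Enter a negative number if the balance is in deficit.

Goods balance = 3647.22 - 3833.76 = -186.54
Services balance = -219.33
Trade balance (goods + services) = -186.54 + (-219.33) = -405.87
Net primary income = 1165.65 - 583.40 = 582.25
Net secondary income = 172.44
Current account = -405.87 + 582.25 + 172.44 = 348.82

348.82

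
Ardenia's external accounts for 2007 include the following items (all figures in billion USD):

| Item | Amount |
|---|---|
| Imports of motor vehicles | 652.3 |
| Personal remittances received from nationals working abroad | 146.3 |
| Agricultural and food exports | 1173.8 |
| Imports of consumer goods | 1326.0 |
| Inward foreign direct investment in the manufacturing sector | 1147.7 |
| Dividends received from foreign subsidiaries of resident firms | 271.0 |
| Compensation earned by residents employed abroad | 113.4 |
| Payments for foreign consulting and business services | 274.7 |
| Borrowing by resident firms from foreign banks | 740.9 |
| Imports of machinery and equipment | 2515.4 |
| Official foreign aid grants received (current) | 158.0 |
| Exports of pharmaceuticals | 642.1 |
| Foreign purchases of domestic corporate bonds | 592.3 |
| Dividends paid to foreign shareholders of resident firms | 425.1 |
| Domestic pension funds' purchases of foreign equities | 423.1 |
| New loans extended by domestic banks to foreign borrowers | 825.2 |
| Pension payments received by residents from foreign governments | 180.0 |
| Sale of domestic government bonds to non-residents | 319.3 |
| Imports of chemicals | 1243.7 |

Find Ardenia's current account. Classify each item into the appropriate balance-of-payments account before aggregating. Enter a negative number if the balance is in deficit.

Goods: 642.1 - 652.3 - 1326.0 + 1173.8 - 1243.7 - 2515.4 = -3921.5
Services: -274.7
Primary income: 113.4 - 425.1 + 271.0 = -40.7
Secondary income: 158.0 + 146.3 + 180.0 = 484.3
Current account = (-3921.5) + (-274.7) + (-40.7) + 484.3 = -3752.6
(Excluded from the current account — financial account: inward foreign direct investment in the manufacturing sector 1147.7, borrowing by resident firms from foreign banks 740.9, foreign purchases of domestic corporate bonds 592.3, domestic pension funds' purchases of foreign equities 423.1, new loans extended by domestic banks to foreign borrowers 825.2, sale of domestic government bonds to non-residents 319.3.)

-3752.6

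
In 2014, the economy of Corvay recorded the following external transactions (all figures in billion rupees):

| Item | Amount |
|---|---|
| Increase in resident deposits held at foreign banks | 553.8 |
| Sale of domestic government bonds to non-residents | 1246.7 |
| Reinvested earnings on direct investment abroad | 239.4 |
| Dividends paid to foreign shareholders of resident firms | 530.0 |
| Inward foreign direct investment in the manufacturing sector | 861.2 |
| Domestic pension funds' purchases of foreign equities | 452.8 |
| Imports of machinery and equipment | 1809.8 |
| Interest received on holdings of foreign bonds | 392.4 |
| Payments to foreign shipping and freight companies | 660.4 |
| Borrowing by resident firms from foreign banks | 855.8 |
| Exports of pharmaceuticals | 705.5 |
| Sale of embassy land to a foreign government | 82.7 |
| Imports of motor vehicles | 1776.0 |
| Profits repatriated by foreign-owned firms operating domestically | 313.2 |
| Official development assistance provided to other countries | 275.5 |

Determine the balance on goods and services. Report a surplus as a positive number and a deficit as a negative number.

Goods: -1776.0 - 1809.8 + 705.5 = -2880.3
Services: -660.4
Trade balance = -2880.3 + (-660.4) = -3540.7
(Excluded from the trade balance — financial account: increase in resident deposits held at foreign banks 553.8, sale of domestic government bonds to non-residents 1246.7, inward foreign direct investment in the manufacturing sector 861.2, domestic pension funds' purchases of foreign equities 452.8, borrowing by resident firms from foreign banks 855.8; primary income: reinvested earnings on direct investment abroad 239.4, dividends paid to foreign shareholders of resident firms 530.0, interest received on holdings of foreign bonds 392.4, profits repatriated by foreign-owned firms operating domestically 313.2; capital account: sale of embassy land to a foreign government 82.7; secondary income: official development assistance provided to other countries 275.5.)

-3540.7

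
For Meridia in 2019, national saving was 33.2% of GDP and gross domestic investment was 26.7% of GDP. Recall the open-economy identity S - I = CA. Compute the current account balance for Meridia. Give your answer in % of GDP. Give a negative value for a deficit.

6.5

CA = S - I = 33.2 - 26.7 = 6.5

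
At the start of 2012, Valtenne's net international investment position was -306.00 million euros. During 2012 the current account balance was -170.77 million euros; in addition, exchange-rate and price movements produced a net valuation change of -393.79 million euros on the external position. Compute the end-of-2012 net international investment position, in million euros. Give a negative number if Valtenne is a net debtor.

-870.56

Change in NIIP = current account + net valuation change = -170.77 + (-393.79) = -564.56
End-of-year NIIP = -306.00 + (-564.56) = -870.56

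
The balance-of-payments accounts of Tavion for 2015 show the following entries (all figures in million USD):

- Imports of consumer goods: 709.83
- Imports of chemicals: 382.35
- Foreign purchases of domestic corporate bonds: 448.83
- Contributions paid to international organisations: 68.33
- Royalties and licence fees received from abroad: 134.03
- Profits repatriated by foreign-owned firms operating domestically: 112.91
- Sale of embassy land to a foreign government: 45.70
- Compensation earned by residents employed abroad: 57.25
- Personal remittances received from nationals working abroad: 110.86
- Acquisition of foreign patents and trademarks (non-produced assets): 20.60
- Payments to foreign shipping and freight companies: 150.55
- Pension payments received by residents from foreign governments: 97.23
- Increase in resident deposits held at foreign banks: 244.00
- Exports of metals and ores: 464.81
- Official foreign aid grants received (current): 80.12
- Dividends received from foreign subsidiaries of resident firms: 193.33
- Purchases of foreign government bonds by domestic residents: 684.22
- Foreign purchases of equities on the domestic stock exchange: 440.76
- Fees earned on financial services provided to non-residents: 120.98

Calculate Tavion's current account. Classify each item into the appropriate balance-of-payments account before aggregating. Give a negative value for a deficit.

-165.36

Goods: -709.83 - 382.35 + 464.81 = -627.37
Services: -150.55 + 134.03 + 120.98 = 104.46
Primary income: -112.91 + 193.33 + 57.25 = 137.67
Secondary income: 110.86 - 68.33 + 80.12 + 97.23 = 219.88
Current account = (-627.37) + 104.46 + 137.67 + 219.88 = -165.36
(Excluded from the current account — financial account: foreign purchases of domestic corporate bonds 448.83, increase in resident deposits held at foreign banks 244.00, purchases of foreign government bonds by domestic residents 684.22, foreign purchases of equities on the domestic stock exchange 440.76; capital account: sale of embassy land to a foreign government 45.70, acquisition of foreign patents and trademarks (non-produced assets) 20.60.)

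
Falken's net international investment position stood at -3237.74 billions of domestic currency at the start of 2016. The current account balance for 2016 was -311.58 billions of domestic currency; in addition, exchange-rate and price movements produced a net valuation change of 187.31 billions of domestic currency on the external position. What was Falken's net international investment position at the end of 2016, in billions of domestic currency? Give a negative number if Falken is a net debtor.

-3362.01

Change in NIIP = current account + net valuation change = -311.58 + 187.31 = -124.27
End-of-year NIIP = -3237.74 + (-124.27) = -3362.01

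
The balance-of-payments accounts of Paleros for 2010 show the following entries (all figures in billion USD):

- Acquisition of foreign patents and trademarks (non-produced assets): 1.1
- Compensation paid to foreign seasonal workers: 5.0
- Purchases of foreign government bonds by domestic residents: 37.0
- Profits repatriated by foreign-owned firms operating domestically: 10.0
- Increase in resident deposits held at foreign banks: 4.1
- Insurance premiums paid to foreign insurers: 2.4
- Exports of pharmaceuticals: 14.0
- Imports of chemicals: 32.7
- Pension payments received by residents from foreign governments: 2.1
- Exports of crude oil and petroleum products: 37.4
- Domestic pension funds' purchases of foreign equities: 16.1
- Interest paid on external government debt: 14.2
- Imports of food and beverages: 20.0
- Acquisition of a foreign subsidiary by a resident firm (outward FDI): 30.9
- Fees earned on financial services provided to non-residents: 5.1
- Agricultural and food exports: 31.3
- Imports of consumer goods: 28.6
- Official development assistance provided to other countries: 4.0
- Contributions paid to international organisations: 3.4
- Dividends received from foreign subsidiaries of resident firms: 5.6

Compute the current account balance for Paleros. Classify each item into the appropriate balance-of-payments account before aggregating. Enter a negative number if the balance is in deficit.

-24.8

Goods: 31.3 - 20.0 + 14.0 - 28.6 - 32.7 + 37.4 = 1.4
Services: -2.4 + 5.1 = 2.7
Primary income: 5.6 - 10.0 - 5.0 - 14.2 = -23.6
Secondary income: 2.1 - 3.4 - 4.0 = -5.3
Current account = 1.4 + 2.7 + (-23.6) + (-5.3) = -24.8
(Excluded from the current account — capital account: acquisition of foreign patents and trademarks (non-produced assets) 1.1; financial account: purchases of foreign government bonds by domestic residents 37.0, increase in resident deposits held at foreign banks 4.1, domestic pension funds' purchases of foreign equities 16.1, acquisition of a foreign subsidiary by a resident firm (outward FDI) 30.9.)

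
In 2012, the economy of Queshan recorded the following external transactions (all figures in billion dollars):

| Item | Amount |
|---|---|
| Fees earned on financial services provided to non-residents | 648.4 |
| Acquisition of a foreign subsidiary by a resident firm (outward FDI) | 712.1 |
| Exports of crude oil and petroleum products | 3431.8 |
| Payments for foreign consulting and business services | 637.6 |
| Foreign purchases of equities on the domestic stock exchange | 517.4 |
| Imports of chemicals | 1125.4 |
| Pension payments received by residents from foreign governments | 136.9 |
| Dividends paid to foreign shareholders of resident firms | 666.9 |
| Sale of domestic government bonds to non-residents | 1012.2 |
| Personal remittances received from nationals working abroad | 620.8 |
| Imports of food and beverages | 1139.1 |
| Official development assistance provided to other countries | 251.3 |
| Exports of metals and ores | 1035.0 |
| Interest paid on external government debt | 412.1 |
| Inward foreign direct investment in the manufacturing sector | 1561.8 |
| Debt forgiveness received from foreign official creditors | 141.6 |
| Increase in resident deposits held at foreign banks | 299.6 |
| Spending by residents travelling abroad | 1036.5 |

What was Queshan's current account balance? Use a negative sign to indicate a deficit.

Goods: 3431.8 - 1125.4 - 1139.1 + 1035.0 = 2202.3
Services: 648.4 - 1036.5 - 637.6 = -1025.7
Primary income: -412.1 - 666.9 = -1079.0
Secondary income: -251.3 + 620.8 + 136.9 = 506.4
Current account = 2202.3 + (-1025.7) + (-1079.0) + 506.4 = 604.0
(Excluded from the current account — financial account: acquisition of a foreign subsidiary by a resident firm (outward FDI) 712.1, foreign purchases of equities on the domestic stock exchange 517.4, sale of domestic government bonds to non-residents 1012.2, inward foreign direct investment in the manufacturing sector 1561.8, increase in resident deposits held at foreign banks 299.6; capital account: debt forgiveness received from foreign official creditors 141.6.)

604.0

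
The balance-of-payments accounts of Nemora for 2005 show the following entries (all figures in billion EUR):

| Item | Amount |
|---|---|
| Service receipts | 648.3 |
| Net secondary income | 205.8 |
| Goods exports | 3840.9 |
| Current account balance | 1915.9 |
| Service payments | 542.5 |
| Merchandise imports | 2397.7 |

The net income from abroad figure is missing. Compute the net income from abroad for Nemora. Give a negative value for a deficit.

161.1

Current account = goods balance + services balance + net primary income + net secondary income
Sum of the known components = 1754.8
Net income from abroad = CA - (known components) = 1915.9 - 1754.8 = 161.1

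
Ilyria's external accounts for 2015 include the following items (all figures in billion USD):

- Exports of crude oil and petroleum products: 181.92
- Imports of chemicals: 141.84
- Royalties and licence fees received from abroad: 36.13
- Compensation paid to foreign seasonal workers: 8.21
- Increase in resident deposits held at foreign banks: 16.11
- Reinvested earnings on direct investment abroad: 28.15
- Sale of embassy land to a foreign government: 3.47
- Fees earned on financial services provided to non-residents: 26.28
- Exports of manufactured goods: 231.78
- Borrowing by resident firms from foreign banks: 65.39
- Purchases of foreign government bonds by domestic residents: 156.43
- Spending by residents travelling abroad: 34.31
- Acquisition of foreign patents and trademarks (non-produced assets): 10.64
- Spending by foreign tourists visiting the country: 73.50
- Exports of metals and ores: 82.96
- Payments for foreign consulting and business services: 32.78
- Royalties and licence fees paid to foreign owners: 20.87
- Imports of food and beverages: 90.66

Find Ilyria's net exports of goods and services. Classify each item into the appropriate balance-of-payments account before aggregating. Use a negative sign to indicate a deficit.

Goods: 231.78 - 90.66 + 181.92 + 82.96 - 141.84 = 264.16
Services: 36.13 - 20.87 + 26.28 + 73.50 - 34.31 - 32.78 = 47.95
Trade balance = 264.16 + 47.95 = 312.11
(Excluded from the trade balance — primary income: compensation paid to foreign seasonal workers 8.21, reinvested earnings on direct investment abroad 28.15; financial account: increase in resident deposits held at foreign banks 16.11, borrowing by resident firms from foreign banks 65.39, purchases of foreign government bonds by domestic residents 156.43; capital account: sale of embassy land to a foreign government 3.47, acquisition of foreign patents and trademarks (non-produced assets) 10.64.)

312.11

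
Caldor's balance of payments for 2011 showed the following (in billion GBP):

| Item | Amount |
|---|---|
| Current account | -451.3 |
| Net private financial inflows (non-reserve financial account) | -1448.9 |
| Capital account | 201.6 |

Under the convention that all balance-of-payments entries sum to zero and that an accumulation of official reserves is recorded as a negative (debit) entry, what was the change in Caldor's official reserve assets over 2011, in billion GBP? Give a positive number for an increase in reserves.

Official reserve transactions balance = -((-451.3) + 201.6 + (-1448.9)) = 1698.6
An accumulation of reserves is recorded as a debit (negative entry), so the change in the stock of reserves is the negative of that balance.
Change in official reserves = -(1698.6) = -1698.6

-1698.6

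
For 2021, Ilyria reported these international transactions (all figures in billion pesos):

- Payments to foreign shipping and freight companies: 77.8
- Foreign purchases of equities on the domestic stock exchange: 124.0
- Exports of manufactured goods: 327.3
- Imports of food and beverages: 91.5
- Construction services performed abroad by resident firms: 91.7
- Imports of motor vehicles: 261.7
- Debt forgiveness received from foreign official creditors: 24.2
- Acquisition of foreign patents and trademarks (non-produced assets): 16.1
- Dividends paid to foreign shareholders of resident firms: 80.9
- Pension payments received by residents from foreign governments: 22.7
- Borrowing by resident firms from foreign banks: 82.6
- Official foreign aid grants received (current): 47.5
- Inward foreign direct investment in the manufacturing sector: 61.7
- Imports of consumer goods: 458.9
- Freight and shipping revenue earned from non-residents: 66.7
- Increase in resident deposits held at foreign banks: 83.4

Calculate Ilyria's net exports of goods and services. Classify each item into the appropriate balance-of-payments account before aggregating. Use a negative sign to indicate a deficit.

-404.2

Goods: -261.7 - 458.9 + 327.3 - 91.5 = -484.8
Services: -77.8 + 91.7 + 66.7 = 80.6
Trade balance = -484.8 + 80.6 = -404.2
(Excluded from the trade balance — financial account: foreign purchases of equities on the domestic stock exchange 124.0, borrowing by resident firms from foreign banks 82.6, inward foreign direct investment in the manufacturing sector 61.7, increase in resident deposits held at foreign banks 83.4; capital account: debt forgiveness received from foreign official creditors 24.2, acquisition of foreign patents and trademarks (non-produced assets) 16.1; primary income: dividends paid to foreign shareholders of resident firms 80.9; secondary income: pension payments received by residents from foreign governments 22.7, official foreign aid grants received (current) 47.5.)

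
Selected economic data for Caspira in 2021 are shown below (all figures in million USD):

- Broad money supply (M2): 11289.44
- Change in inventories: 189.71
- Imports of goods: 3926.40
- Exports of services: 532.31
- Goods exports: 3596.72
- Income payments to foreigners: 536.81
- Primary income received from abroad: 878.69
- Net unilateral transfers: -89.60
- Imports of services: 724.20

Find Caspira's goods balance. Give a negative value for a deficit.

-329.68

Goods balance = 3596.72 - 3926.40 = -329.68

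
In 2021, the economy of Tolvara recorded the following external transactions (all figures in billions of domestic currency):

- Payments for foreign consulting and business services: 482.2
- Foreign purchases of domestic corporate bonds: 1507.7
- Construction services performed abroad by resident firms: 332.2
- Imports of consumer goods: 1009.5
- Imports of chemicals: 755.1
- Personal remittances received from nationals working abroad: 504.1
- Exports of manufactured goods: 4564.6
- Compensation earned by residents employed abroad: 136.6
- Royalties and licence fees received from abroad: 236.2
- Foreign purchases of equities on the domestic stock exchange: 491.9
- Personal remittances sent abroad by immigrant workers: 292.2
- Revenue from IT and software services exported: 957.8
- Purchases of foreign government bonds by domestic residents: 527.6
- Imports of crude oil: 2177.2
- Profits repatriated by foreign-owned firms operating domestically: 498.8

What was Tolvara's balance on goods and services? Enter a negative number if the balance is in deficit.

1666.8

Goods: -755.1 - 1009.5 + 4564.6 - 2177.2 = 622.8
Services: 957.8 + 236.2 - 482.2 + 332.2 = 1044.0
Trade balance = 622.8 + 1044.0 = 1666.8
(Excluded from the trade balance — financial account: foreign purchases of domestic corporate bonds 1507.7, foreign purchases of equities on the domestic stock exchange 491.9, purchases of foreign government bonds by domestic residents 527.6; secondary income: personal remittances received from nationals working abroad 504.1, personal remittances sent abroad by immigrant workers 292.2; primary income: compensation earned by residents employed abroad 136.6, profits repatriated by foreign-owned firms operating domestically 498.8.)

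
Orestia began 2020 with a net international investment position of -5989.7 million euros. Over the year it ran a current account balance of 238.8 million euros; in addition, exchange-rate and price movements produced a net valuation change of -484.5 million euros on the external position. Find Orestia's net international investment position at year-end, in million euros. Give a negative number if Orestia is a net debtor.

-6235.4

Change in NIIP = current account + net valuation change = 238.8 + (-484.5) = -245.7
End-of-year NIIP = -5989.7 + (-245.7) = -6235.4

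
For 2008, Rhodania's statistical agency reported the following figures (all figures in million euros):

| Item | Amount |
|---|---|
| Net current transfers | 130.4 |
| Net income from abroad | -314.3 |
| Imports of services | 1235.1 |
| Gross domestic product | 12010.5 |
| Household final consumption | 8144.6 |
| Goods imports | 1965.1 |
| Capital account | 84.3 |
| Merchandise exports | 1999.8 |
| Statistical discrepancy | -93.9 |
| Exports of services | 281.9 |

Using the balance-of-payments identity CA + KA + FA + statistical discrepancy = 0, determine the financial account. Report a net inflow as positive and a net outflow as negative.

Goods balance = 1999.8 - 1965.1 = 34.7
Services balance = 281.9 - 1235.1 = -953.2
Trade balance (goods + services) = 34.7 + (-953.2) = -918.5
Net primary income = -314.3
Net secondary income = 130.4
Current account = -918.5 + (-314.3) + 130.4 = -1102.4
Financial account = -(-1102.4 + 84.3 + (-93.9)) = 1112.0

1112.0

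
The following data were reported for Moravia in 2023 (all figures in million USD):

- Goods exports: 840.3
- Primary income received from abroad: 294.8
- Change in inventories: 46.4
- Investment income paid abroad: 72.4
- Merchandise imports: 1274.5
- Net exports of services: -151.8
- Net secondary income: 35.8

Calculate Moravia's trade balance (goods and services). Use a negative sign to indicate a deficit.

-586.0

Goods balance = 840.3 - 1274.5 = -434.2
Services balance = -151.8
Trade balance (goods + services) = -434.2 + (-151.8) = -586.0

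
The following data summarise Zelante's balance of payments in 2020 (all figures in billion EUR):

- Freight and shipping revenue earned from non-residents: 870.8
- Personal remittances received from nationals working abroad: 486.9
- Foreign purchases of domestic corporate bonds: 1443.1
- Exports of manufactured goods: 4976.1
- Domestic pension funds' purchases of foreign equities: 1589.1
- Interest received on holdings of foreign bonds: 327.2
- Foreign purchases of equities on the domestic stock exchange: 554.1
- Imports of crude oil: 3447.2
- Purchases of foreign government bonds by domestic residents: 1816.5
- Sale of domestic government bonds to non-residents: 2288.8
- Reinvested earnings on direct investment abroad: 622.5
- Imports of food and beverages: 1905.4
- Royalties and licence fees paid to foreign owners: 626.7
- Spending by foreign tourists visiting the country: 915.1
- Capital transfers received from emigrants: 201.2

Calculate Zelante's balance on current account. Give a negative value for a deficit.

2219.3

Goods: -3447.2 - 1905.4 + 4976.1 = -376.5
Services: -626.7 + 870.8 + 915.1 = 1159.2
Primary income: 327.2 + 622.5 = 949.7
Secondary income: 486.9
Current account = (-376.5) + 1159.2 + 949.7 + 486.9 = 2219.3
(Excluded from the current account — financial account: foreign purchases of domestic corporate bonds 1443.1, domestic pension funds' purchases of foreign equities 1589.1, foreign purchases of equities on the domestic stock exchange 554.1, purchases of foreign government bonds by domestic residents 1816.5, sale of domestic government bonds to non-residents 2288.8; capital account: capital transfers received from emigrants 201.2.)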